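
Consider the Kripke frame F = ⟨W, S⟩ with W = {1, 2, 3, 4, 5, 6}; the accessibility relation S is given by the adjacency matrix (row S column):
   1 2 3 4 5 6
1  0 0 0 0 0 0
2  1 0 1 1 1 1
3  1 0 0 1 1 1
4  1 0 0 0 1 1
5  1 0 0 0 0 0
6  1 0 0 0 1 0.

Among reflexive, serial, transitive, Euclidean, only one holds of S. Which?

Reflexive: no — 1 is not related to itself.
Serial: no — 1 has no S-successor.
Transitive: yes — every two-step S-path is closed by a direct edge.
Euclidean: no — 2 S 1 and 2 S 3, but not 1 S 3.
Only transitive holds.

transitive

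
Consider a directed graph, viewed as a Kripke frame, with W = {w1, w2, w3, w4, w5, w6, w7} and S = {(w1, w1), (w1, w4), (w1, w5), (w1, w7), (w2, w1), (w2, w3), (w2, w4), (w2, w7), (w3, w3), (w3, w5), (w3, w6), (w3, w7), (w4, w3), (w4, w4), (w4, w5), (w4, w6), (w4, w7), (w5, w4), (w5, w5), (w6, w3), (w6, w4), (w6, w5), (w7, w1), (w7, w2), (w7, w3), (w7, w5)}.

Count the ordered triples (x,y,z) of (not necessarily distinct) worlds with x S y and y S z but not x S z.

Enumerating: (w1,w4,w3), (w1,w4,w6), (w1,w7,w2), (w1,w7,w3), (w2,w1,w5), (w2,w3,w5), (w2,w3,w6), (w2,w4,w5), (w2,w4,w6), (w2,w7,w2), (w2,w7,w5), (w3,w5,w4), … and 19 more.
Total: 31.

31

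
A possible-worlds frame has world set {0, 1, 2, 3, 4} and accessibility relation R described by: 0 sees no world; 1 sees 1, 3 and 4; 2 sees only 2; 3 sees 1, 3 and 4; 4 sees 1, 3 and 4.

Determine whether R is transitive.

Yes

Transitive: yes — every two-step R-path is closed by a direct edge.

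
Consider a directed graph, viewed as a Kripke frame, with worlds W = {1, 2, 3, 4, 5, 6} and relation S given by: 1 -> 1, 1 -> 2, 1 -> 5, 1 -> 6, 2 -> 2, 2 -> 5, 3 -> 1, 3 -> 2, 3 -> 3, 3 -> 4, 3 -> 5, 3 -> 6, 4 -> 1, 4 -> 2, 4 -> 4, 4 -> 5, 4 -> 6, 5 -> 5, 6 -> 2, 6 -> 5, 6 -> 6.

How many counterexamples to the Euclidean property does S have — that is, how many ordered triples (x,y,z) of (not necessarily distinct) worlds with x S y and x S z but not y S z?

Enumerating: (1,2,1), (1,2,6), (1,5,1), (1,5,2), (1,5,6), (1,6,1), (2,5,2), (3,1,3), (3,1,4), (3,2,1), (3,2,3), (3,2,4), … and 23 more.
Total: 35.

35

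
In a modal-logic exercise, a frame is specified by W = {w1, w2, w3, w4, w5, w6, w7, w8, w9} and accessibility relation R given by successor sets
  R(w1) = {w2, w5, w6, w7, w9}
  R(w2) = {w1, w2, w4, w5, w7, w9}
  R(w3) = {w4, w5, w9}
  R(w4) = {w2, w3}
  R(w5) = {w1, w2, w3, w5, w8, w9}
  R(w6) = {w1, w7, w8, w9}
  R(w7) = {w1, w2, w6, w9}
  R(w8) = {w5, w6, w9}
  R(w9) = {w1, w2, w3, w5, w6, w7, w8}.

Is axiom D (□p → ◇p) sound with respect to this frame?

By correspondence theory, D is valid on a frame iff R is serial.
Serial: yes — every world has a successor (e.g. w1 R w2).

Yes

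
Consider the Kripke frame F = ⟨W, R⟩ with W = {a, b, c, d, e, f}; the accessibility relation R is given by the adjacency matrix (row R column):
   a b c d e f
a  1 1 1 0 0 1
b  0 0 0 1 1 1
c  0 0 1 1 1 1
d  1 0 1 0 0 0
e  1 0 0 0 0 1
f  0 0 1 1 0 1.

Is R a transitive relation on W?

Transitive: no — a R b and b R d, but not a R d.

No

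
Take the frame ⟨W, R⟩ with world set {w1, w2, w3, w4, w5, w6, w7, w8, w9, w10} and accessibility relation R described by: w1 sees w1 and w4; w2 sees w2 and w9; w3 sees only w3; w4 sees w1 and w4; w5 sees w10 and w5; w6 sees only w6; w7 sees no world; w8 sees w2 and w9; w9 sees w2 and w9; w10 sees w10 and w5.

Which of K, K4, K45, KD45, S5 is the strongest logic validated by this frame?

K45

Transitive (axiom 4): yes — every two-step R-path is closed by a direct edge.
Euclidean (axiom 5): yes — any two successors of a common world are R-related.
Serial (axiom D): no — w7 has no R-successor.
Reflexive (axiom T): no — w7 is not related to itself.
So F validates K, K4, K45; KD45 would additionally require R to be serial. The strongest is K45.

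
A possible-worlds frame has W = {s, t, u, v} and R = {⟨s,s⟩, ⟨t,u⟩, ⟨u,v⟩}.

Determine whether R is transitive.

No

Transitive: no — t R u and u R v, but not t R v.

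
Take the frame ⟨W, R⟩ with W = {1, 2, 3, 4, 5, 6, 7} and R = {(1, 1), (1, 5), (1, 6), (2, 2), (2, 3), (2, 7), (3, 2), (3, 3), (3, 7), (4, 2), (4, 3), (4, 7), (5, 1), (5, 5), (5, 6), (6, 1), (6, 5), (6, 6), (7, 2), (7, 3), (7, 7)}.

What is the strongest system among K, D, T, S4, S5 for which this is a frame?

D

Serial (axiom D): yes — every world has a successor (e.g. 1 R 1).
Reflexive (axiom T): no — 4 is not related to itself.
Transitive (axiom 4): yes — every two-step R-path is closed by a direct edge.
Euclidean (axiom 5): yes — any two successors of a common world are R-related.
So F validates K, D; T would additionally require R to be reflexive. The strongest is D.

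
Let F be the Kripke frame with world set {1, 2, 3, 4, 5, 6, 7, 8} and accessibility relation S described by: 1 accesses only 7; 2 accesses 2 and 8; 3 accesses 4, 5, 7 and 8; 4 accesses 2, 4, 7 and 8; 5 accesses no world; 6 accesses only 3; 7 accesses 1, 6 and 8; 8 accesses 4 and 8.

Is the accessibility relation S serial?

Serial: no — 5 has no S-successor.

No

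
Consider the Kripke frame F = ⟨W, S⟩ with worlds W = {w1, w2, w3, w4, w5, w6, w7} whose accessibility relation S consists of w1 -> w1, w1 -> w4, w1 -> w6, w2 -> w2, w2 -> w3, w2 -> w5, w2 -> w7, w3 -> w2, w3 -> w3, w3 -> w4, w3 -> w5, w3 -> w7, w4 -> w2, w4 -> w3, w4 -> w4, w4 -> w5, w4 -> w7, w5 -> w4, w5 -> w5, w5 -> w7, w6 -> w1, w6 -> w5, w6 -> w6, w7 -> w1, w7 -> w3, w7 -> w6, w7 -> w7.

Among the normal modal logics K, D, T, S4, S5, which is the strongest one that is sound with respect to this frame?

Serial (axiom D): yes — every world has a successor (e.g. w1 S w1).
Reflexive (axiom T): yes — every world is S-related to itself.
Transitive (axiom 4): no — w1 S w4 and w4 S w2, but not w1 S w2.
Euclidean (axiom 5): no — w1 S w4 and w1 S w6, but not w4 S w6.
So F validates K, D, T; S4 would additionally require S to be transitive. The strongest is T.

T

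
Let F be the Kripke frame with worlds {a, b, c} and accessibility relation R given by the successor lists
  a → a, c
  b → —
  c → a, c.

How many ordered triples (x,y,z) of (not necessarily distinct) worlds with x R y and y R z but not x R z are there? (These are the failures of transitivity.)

R is transitive; there are no such tuples.

0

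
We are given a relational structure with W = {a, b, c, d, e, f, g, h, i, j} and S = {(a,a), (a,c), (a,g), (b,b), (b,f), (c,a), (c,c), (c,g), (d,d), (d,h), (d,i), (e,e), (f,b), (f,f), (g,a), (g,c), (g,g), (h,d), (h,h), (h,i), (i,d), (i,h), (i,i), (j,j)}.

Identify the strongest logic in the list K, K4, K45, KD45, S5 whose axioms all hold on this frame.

S5

Transitive (axiom 4): yes — every two-step S-path is closed by a direct edge.
Euclidean (axiom 5): yes — any two successors of a common world are S-related.
Serial (axiom D): yes — every world has a successor (e.g. a S a).
Reflexive (axiom T): yes — every world is S-related to itself.
So F validates K, K4, K45, KD45, S5. The strongest is S5.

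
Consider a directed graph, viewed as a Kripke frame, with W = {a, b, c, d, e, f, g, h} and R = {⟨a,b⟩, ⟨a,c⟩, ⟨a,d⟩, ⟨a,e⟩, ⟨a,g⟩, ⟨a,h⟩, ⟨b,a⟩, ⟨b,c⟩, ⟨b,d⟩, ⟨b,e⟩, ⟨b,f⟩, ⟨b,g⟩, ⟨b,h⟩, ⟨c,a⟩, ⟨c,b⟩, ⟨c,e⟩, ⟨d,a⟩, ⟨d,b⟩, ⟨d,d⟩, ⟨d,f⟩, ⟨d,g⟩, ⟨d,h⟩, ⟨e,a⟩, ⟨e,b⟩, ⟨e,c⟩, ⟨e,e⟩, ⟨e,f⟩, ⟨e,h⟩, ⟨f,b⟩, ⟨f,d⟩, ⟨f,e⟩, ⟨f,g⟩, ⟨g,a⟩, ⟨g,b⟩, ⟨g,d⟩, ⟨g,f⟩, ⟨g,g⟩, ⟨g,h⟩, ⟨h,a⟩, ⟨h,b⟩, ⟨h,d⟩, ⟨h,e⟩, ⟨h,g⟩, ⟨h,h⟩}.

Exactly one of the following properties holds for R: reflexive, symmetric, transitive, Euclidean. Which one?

symmetric

Reflexive: no — a is not related to itself.
Symmetric: yes — every pair in R has its reverse in R.
Transitive: no — a R b and b R f, but not a R f.
Euclidean: no — a R c and a R d, but not c R d.
Only symmetric holds.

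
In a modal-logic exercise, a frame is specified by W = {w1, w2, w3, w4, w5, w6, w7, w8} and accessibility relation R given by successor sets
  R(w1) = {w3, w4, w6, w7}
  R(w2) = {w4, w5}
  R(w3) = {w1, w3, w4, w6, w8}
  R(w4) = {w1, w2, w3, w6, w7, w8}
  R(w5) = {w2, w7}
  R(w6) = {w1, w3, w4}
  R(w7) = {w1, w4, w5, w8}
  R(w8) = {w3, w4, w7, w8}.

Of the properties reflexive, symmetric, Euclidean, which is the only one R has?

Reflexive: no — w1 is not related to itself.
Symmetric: yes — every pair in R has its reverse in R.
Euclidean: no — w1 R w3 and w1 R w7, but not w3 R w7.
Only symmetric holds.

symmetric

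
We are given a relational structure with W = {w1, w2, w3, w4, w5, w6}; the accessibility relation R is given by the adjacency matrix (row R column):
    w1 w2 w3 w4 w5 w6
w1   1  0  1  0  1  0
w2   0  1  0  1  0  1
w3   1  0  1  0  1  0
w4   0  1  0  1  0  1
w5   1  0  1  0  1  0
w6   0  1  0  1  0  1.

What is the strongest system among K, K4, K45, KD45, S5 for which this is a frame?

S5

Transitive (axiom 4): yes — every two-step R-path is closed by a direct edge.
Euclidean (axiom 5): yes — any two successors of a common world are R-related.
Serial (axiom D): yes — every world has a successor (e.g. w1 R w1).
Reflexive (axiom T): yes — every world is R-related to itself.
So F validates K, K4, K45, KD45, S5. The strongest is S5.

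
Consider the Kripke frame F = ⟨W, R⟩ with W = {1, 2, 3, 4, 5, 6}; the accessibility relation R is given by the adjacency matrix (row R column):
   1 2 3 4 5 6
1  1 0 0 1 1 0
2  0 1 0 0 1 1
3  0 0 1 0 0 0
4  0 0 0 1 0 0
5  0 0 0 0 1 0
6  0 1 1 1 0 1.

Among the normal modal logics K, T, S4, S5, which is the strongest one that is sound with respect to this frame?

T

Reflexive (axiom T): yes — every world is R-related to itself.
Transitive (axiom 4): no — 2 R 6 and 6 R 3, but not 2 R 3.
Euclidean (axiom 5): no — 1 R 4 and 1 R 5, but not 4 R 5.
So F validates K, T; S4 would additionally require R to be transitive. The strongest is T.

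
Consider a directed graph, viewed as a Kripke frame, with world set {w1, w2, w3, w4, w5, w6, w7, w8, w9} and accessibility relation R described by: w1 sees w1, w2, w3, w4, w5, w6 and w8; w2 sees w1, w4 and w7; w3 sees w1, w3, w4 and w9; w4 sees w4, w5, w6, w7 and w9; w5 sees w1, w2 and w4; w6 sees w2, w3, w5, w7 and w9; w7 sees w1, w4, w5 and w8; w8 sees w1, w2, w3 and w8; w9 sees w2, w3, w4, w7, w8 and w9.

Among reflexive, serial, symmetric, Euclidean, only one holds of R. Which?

Reflexive: no — w2 is not related to itself.
Serial: yes — every world has a successor (e.g. w1 R w1).
Symmetric: no — w1 R w4 but not w4 R w1.
Euclidean: no — w1 R w2 and w1 R w3, but not w2 R w3.
Only serial holds.

serial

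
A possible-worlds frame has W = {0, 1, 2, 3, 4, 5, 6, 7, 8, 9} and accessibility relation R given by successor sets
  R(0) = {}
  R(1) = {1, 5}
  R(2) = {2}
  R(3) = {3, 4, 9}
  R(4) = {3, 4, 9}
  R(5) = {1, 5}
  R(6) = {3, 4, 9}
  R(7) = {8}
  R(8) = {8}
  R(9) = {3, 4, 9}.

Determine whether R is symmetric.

Symmetric: no — 6 R 3 but not 3 R 6.

No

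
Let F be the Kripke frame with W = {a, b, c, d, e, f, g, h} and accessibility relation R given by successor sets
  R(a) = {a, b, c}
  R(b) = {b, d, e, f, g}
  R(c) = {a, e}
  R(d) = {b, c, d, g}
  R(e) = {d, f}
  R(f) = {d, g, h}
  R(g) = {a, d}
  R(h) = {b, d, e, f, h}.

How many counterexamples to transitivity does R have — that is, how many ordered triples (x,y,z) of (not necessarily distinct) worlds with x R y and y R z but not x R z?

Enumerating: (a,b,d), (a,b,e), (a,b,f), (a,b,g), (a,c,e), (b,d,c), (b,f,h), (b,g,a), (c,a,b), (c,a,c), (c,e,d), (c,e,f), … and 25 more.
Total: 37.

37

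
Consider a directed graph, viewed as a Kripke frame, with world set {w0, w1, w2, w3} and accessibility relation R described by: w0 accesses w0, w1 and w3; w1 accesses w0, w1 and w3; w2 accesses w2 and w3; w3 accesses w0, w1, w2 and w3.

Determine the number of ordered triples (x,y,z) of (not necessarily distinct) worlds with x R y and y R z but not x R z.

Enumerating: (w0,w3,w2), (w1,w3,w2), (w2,w3,w0), (w2,w3,w1).

4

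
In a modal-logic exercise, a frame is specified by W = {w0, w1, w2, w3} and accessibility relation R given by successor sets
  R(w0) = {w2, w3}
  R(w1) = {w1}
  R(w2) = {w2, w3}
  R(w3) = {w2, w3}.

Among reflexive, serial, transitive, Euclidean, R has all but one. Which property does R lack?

Reflexive: no — w0 is not related to itself.
Serial: yes — every world has a successor (e.g. w0 R w2).
Transitive: yes — every two-step R-path is closed by a direct edge.
Euclidean: yes — any two successors of a common world are R-related.
Only reflexive fails.

reflexive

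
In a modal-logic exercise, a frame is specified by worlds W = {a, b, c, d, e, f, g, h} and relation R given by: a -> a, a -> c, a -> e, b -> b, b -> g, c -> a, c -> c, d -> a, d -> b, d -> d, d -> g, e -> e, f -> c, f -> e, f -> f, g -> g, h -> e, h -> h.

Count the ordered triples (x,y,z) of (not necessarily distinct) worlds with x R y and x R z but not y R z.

17

Enumerating: (a,c,e), (a,e,a), (a,e,c), (b,g,b), (d,a,b), (d,a,d), (d,a,g), (d,b,a), (d,b,d), (d,g,a), (d,g,b), (d,g,d), (f,c,e), (f,c,f), (f,e,c), (f,e,f), (h,e,h).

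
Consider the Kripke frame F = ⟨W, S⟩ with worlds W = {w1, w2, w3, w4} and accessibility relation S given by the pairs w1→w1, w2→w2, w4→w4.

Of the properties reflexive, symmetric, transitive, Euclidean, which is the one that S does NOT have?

reflexive

Reflexive: no — w3 is not related to itself.
Symmetric: yes — every pair in S has its reverse in S.
Transitive: yes — every two-step S-path is closed by a direct edge.
Euclidean: yes — any two successors of a common world are S-related.
Only reflexive fails.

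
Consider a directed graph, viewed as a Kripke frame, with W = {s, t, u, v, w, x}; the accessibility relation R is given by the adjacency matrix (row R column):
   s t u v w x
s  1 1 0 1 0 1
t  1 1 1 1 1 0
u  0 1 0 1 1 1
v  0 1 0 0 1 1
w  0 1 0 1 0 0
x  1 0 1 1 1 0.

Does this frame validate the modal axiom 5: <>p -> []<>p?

No

The schema 5 characterises exactly the Euclidean frames.
Euclidean: no — s R t and s R x, but not t R x.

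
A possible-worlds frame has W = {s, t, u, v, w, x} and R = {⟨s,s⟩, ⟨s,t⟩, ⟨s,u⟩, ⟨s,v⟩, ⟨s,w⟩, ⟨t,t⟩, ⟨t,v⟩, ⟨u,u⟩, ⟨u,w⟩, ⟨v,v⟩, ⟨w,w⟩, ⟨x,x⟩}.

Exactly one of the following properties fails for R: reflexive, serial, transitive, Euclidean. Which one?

Euclidean

Reflexive: yes — every world is R-related to itself.
Serial: yes — every world has a successor (e.g. s R s).
Transitive: yes — every two-step R-path is closed by a direct edge.
Euclidean: no — s R t and s R u, but not t R u.
Only Euclidean fails.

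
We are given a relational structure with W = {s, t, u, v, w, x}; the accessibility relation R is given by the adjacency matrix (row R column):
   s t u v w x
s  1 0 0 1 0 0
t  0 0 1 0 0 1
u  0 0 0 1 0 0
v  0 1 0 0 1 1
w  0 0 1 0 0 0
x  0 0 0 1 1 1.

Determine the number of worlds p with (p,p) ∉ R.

4

Enumerating: t, u, v, w.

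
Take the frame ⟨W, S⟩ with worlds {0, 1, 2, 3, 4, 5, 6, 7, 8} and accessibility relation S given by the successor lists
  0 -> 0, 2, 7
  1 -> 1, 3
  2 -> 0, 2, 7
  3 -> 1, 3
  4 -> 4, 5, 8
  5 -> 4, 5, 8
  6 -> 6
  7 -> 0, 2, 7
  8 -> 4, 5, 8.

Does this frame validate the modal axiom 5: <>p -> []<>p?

Yes

By correspondence theory, 5 is valid on a frame iff S is Euclidean.
Euclidean: yes — any two successors of a common world are S-related.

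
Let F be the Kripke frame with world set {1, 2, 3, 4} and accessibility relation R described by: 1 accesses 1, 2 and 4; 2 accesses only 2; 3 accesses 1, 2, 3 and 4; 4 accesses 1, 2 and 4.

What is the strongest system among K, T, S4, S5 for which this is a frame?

Reflexive (axiom T): yes — every world is R-related to itself.
Transitive (axiom 4): yes — every two-step R-path is closed by a direct edge.
Euclidean (axiom 5): no — 1 R 2 and 1 R 4, but not 2 R 4.
So F validates K, T, S4; S5 would additionally require R to be Euclidean. The strongest is S4.

S4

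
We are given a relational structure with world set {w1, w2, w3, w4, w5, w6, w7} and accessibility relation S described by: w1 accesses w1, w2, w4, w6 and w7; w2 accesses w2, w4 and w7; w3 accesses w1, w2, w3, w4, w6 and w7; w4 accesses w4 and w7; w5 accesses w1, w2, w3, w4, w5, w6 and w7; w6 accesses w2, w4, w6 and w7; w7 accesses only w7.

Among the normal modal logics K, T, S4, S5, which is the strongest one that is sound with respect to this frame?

Reflexive (axiom T): yes — every world is S-related to itself.
Transitive (axiom 4): yes — every two-step S-path is closed by a direct edge.
Euclidean (axiom 5): no — w1 S w2 and w1 S w6, but not w2 S w6.
So F validates K, T, S4; S5 would additionally require S to be Euclidean. The strongest is S4.

S4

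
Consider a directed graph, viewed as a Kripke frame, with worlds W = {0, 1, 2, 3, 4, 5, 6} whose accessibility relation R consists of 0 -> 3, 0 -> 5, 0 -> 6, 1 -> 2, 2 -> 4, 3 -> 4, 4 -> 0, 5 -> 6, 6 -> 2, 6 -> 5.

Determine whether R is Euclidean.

No

Euclidean: no — 0 R 3 and 0 R 5, but not 3 R 5.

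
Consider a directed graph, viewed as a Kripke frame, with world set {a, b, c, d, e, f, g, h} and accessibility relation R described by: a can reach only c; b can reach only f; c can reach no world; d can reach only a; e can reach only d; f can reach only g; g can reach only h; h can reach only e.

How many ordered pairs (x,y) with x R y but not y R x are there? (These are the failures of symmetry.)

7

Enumerating: (a,c), (b,f), (d,a), (e,d), (f,g), (g,h), (h,e).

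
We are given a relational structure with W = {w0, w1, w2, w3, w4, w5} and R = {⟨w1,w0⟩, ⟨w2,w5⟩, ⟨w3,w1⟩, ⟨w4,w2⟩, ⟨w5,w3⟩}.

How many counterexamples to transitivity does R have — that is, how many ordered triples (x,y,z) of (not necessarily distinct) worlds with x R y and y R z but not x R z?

Enumerating: (w2,w5,w3), (w3,w1,w0), (w4,w2,w5), (w5,w3,w1).

4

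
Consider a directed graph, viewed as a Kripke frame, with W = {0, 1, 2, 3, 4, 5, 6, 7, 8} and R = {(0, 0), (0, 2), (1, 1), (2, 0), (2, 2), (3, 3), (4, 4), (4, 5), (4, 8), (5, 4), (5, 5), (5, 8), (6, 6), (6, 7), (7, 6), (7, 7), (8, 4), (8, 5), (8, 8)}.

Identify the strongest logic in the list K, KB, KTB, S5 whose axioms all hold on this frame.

S5

Symmetric (axiom B): yes — every pair in R has its reverse in R.
Reflexive (axiom T): yes — every world is R-related to itself.
Euclidean (axiom 5): yes — any two successors of a common world are R-related.
So F validates K, KB, KTB, S5. The strongest is S5.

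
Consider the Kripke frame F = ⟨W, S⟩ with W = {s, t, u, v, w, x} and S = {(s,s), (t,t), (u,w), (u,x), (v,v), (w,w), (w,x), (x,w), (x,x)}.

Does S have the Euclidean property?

Yes

Euclidean: yes — any two successors of a common world are S-related.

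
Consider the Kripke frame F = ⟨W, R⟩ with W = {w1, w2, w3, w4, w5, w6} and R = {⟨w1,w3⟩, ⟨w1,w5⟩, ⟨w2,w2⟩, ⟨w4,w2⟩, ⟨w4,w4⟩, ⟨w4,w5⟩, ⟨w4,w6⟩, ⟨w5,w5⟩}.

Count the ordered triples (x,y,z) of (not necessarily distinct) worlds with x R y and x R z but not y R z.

13

Enumerating: (w1,w3,w3), (w1,w3,w5), (w1,w5,w3), (w4,w2,w4), (w4,w2,w5), (w4,w2,w6), (w4,w5,w2), (w4,w5,w4), (w4,w5,w6), (w4,w6,w2), (w4,w6,w4), (w4,w6,w5), (w4,w6,w6).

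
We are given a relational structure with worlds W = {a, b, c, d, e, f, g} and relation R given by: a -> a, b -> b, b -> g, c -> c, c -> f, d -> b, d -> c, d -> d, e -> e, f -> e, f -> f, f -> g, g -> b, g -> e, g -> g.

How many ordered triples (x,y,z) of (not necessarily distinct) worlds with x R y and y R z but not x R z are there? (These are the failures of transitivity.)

6

Enumerating: (b,g,e), (c,f,e), (c,f,g), (d,b,g), (d,c,f), (f,g,b).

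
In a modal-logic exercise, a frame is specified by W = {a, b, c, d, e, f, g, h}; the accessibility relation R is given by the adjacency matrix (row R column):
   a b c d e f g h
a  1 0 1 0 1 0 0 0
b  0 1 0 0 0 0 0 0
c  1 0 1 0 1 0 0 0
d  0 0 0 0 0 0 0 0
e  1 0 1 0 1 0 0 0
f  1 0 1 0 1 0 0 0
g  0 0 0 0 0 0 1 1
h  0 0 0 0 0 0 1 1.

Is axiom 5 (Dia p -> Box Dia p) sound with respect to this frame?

Axiom 5 corresponds to the accessibility relation being Euclidean.
Euclidean: yes — any two successors of a common world are R-related.

Yes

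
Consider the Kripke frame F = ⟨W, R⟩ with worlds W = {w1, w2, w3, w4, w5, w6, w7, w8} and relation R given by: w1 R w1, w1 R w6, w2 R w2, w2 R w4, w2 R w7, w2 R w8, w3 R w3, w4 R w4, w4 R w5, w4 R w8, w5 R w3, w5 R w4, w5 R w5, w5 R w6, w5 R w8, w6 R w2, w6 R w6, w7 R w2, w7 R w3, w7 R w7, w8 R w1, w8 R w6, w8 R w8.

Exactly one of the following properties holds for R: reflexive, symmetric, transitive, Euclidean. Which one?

reflexive

Reflexive: yes — every world is R-related to itself.
Symmetric: no — w1 R w6 but not w6 R w1.
Transitive: no — w1 R w6 and w6 R w2, but not w1 R w2.
Euclidean: no — w2 R w4 and w2 R w7, but not w4 R w7.
Only reflexive holds.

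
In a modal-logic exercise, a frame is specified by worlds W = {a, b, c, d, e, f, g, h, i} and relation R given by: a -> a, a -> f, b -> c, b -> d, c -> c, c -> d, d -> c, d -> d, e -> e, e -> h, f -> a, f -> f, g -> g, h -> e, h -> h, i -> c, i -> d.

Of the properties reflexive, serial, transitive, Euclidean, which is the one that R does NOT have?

reflexive

Reflexive: no — b is not related to itself.
Serial: yes — every world has a successor (e.g. a R a).
Transitive: yes — every two-step R-path is closed by a direct edge.
Euclidean: yes — any two successors of a common world are R-related.
Only reflexive fails.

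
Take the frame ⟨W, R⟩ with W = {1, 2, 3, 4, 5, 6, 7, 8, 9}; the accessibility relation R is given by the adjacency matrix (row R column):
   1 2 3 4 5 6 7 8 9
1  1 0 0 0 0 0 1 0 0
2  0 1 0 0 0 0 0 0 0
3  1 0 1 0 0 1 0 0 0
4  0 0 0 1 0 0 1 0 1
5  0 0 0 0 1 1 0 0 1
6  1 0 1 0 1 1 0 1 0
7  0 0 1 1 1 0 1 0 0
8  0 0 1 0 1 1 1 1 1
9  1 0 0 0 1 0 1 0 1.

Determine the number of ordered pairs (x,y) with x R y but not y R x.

12

Enumerating: (1,7), (3,1), (4,9), (6,1), (7,3), (7,5), (8,3), (8,5), (8,7), (8,9), (9,1), (9,7).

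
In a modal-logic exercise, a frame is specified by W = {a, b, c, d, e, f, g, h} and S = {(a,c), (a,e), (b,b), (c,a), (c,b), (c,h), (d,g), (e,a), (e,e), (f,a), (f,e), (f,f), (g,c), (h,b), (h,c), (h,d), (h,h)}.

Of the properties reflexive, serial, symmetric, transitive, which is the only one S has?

serial

Reflexive: no — a is not related to itself.
Serial: yes — every world has a successor (e.g. a S c).
Symmetric: no — c S b but not b S c.
Transitive: no — a S c and c S b, but not a S b.
Only serial holds.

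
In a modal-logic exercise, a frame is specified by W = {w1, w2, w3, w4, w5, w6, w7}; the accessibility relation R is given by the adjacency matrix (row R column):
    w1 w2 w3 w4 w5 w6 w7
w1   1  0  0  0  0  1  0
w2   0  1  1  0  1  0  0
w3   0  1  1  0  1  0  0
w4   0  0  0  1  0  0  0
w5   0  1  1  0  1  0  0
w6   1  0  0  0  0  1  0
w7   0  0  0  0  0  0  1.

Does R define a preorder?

Reflexive: yes — every world is R-related to itself.
Transitive: yes — every two-step R-path is closed by a direct edge.
So R is a preorder.

Yes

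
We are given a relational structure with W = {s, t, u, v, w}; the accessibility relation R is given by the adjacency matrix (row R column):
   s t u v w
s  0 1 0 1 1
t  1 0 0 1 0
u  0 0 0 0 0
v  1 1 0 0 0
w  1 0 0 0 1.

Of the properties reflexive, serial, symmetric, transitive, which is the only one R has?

Reflexive: no — s is not related to itself.
Serial: no — u has no R-successor.
Symmetric: yes — every pair in R has its reverse in R.
Transitive: no — t R s and s R w, but not t R w.
Only symmetric holds.

symmetric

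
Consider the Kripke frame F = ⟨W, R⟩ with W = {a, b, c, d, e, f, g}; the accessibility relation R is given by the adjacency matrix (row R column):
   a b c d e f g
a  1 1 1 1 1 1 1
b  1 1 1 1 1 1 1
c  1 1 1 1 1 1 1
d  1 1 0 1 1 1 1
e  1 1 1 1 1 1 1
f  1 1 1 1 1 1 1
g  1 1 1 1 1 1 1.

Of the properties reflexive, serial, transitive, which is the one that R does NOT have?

Reflexive: yes — every world is R-related to itself.
Serial: yes — every world has a successor (e.g. a R a).
Transitive: no — d R a and a R c, but not d R c.
Only transitive fails.

transitive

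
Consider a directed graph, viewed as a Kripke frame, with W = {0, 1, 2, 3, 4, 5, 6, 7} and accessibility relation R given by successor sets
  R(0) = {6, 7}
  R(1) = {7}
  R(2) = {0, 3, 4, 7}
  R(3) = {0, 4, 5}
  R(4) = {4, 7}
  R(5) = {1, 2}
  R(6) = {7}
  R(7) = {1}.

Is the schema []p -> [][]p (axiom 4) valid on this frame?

No

The schema 4 characterises exactly the transitive frames.
Transitive: no — 0 R 7 and 7 R 1, but not 0 R 1.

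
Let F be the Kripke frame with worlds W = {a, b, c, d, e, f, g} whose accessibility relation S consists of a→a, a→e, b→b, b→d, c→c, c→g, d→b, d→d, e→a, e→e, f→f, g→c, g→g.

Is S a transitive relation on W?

Yes

Transitive: yes — every two-step S-path is closed by a direct edge.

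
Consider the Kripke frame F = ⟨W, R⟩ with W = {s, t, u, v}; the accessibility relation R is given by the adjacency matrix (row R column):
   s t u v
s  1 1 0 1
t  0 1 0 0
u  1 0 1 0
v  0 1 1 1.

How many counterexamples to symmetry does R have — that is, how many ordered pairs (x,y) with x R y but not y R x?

Enumerating: (s,t), (s,v), (u,s), (v,t), (v,u).

5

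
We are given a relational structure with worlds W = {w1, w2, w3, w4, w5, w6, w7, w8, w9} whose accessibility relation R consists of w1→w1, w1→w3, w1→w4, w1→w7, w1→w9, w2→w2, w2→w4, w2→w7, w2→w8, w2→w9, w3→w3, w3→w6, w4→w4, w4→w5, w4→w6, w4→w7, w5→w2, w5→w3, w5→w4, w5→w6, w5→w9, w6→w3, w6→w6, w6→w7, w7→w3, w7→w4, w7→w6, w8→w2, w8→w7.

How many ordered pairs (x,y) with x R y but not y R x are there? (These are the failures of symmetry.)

Enumerating: (w1,w3), (w1,w4), (w1,w7), (w1,w9), (w2,w4), (w2,w7), (w2,w9), (w4,w6), (w5,w2), (w5,w3), (w5,w6), (w5,w9), (w7,w3), (w8,w7).

14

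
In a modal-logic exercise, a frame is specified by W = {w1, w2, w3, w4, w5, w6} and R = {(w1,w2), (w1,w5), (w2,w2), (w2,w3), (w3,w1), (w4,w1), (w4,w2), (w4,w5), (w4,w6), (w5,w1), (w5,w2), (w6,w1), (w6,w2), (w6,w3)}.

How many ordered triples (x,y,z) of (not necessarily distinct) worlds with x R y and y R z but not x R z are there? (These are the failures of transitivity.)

Enumerating: (w1,w2,w3), (w1,w5,w1), (w2,w3,w1), (w3,w1,w2), (w3,w1,w5), (w4,w2,w3), (w4,w6,w3), (w5,w1,w5), (w5,w2,w3), (w6,w1,w5).

10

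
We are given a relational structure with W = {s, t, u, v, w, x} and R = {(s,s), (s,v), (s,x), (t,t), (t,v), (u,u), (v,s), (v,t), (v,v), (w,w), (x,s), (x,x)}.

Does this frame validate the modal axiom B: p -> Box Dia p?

The schema B characterises exactly the symmetric frames.
Symmetric: yes — every pair in R has its reverse in R.

Yes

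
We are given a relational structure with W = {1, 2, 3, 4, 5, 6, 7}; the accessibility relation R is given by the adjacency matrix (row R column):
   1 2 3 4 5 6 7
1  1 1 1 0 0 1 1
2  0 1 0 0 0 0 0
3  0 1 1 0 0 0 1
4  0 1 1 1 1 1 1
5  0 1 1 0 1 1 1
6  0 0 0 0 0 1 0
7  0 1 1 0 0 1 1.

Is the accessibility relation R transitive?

Transitive: no — 3 R 7 and 7 R 6, but not 3 R 6.

No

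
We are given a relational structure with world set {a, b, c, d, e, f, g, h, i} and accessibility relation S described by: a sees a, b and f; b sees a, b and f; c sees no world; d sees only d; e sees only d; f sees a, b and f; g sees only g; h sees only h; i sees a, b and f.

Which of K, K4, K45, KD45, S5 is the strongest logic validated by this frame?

K45

Transitive (axiom 4): yes — every two-step S-path is closed by a direct edge.
Euclidean (axiom 5): yes — any two successors of a common world are S-related.
Serial (axiom D): no — c has no S-successor.
Reflexive (axiom T): no — c is not related to itself.
So F validates K, K4, K45; KD45 would additionally require S to be serial. The strongest is K45.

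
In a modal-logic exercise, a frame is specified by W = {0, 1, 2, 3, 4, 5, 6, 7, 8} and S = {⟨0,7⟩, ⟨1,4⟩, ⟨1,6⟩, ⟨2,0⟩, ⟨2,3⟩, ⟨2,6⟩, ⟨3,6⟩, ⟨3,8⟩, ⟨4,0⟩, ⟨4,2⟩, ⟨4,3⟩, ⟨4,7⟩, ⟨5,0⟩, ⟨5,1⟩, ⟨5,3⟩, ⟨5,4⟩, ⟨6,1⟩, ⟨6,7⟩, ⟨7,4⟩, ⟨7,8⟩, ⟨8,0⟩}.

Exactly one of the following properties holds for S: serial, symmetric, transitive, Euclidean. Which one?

Serial: yes — every world has a successor (e.g. 0 S 7).
Symmetric: no — 0 S 7 but not 7 S 0.
Transitive: no — 0 S 7 and 7 S 4, but not 0 S 4.
Euclidean: no — 1 S 4 and 1 S 6, but not 4 S 6.
Only serial holds.

serial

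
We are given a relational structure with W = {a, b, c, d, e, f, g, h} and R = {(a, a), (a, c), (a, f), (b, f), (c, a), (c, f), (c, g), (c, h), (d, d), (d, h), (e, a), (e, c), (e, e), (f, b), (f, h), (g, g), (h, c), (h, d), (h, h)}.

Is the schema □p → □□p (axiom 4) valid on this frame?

By correspondence theory, 4 is valid on a frame iff R is transitive.
Transitive: no — a R c and c R g, but not a R g.

No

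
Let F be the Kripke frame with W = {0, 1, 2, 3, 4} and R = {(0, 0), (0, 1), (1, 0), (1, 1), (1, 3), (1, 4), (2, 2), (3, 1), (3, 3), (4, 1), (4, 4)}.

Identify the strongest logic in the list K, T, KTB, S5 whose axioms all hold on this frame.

KTB

Reflexive (axiom T): yes — every world is R-related to itself.
Symmetric (axiom B): yes — every pair in R has its reverse in R.
Euclidean (axiom 5): no — 1 R 0 and 1 R 3, but not 0 R 3.
So F validates K, T, KTB; S5 would additionally require R to be Euclidean. The strongest is KTB.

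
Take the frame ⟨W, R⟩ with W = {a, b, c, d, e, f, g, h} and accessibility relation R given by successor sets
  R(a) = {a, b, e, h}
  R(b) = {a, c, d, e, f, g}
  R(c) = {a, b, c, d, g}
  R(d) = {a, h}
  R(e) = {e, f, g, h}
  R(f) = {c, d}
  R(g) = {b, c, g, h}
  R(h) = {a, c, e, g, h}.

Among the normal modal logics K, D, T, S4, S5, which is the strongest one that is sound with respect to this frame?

D

Serial (axiom D): yes — every world has a successor (e.g. a R a).
Reflexive (axiom T): no — b is not related to itself.
Transitive (axiom 4): no — a R b and b R c, but not a R c.
Euclidean (axiom 5): no — a R b and a R h, but not b R h.
So F validates K, D; T would additionally require R to be reflexive. The strongest is D.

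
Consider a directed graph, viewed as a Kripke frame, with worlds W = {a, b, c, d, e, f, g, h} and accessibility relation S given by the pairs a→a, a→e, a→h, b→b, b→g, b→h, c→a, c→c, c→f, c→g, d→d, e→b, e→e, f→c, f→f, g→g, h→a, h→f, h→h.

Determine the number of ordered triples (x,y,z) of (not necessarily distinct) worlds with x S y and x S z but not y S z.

19

Enumerating: (a,e,a), (a,e,h), (a,h,e), (b,g,b), (b,g,h), (b,h,b), (b,h,g), (c,a,c), (c,a,f), (c,a,g), (c,f,a), (c,f,g), … and 7 more.
Total: 19.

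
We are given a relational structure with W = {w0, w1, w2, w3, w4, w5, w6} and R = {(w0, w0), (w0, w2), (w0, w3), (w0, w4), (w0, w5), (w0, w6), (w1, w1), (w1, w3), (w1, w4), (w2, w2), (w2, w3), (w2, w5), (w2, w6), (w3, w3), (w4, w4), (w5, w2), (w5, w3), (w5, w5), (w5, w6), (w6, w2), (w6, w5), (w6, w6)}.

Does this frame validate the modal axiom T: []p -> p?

Yes

By correspondence theory, T is valid on a frame iff R is reflexive.
Reflexive: yes — every world is R-related to itself.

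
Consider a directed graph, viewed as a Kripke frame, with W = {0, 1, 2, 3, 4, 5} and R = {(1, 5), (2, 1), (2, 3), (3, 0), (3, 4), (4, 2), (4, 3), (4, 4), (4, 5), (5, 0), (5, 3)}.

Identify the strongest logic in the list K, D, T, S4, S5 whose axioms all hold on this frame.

K

Serial (axiom D): no — 0 has no R-successor.
Reflexive (axiom T): no — 0 is not related to itself.
Transitive (axiom 4): no — 1 R 5 and 5 R 0, but not 1 R 0.
Euclidean (axiom 5): no — 2 R 1 and 2 R 3, but not 1 R 3.
So F validates K; D would additionally require R to be serial. The strongest is K.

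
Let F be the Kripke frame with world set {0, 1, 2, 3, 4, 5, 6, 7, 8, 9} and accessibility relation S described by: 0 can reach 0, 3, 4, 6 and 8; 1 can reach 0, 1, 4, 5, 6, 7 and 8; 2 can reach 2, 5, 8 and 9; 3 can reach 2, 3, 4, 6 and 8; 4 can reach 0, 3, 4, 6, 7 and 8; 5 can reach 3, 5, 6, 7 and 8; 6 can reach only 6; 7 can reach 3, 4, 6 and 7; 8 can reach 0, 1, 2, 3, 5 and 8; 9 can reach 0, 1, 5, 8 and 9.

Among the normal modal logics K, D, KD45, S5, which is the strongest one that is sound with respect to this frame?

D

Serial (axiom D): yes — every world has a successor (e.g. 0 S 0).
Transitive (axiom 4): no — 0 S 3 and 3 S 2, but not 0 S 2.
Euclidean (axiom 5): no — 0 S 6 and 0 S 3, but not 6 S 3.
Reflexive (axiom T): yes — every world is S-related to itself.
So F validates K, D; KD45 would additionally require S to be Euclidean and transitive. The strongest is D.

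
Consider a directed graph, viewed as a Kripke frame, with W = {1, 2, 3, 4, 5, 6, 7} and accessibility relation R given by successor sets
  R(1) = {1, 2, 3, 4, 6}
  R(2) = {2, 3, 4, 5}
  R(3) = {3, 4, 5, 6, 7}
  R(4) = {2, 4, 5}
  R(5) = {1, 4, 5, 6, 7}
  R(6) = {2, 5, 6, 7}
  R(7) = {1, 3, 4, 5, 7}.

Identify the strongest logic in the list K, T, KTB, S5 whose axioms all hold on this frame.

T

Reflexive (axiom T): yes — every world is R-related to itself.
Symmetric (axiom B): no — 1 R 2 but not 2 R 1.
Euclidean (axiom 5): no — 1 R 2 and 1 R 6, but not 2 R 6.
So F validates K, T; KTB would additionally require R to be symmetric. The strongest is T.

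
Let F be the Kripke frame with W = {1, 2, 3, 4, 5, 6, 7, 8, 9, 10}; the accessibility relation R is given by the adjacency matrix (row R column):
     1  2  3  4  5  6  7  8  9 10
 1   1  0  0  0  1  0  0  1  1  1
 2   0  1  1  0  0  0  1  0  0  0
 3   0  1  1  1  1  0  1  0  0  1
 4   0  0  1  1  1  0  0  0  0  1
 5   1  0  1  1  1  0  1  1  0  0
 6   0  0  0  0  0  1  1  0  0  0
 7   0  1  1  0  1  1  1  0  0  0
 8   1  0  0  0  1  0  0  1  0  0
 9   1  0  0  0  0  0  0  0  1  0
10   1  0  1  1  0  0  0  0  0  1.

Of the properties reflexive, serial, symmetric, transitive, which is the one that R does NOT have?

transitive

Reflexive: yes — every world is R-related to itself.
Serial: yes — every world has a successor (e.g. 1 R 1).
Symmetric: yes — every pair in R has its reverse in R.
Transitive: no — 1 R 10 and 10 R 3, but not 1 R 3.
Only transitive fails.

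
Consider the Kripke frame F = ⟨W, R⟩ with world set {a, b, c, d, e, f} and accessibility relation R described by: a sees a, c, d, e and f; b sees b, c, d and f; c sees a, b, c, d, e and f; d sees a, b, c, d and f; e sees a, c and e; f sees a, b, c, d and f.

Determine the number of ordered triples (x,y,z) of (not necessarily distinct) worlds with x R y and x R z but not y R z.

16

Enumerating: (a,d,e), (a,e,d), (a,e,f), (a,f,e), (c,a,b), (c,b,a), (c,b,e), (c,d,e), (c,e,b), (c,e,d), (c,e,f), (c,f,e), (d,a,b), (d,b,a), (f,a,b), (f,b,a).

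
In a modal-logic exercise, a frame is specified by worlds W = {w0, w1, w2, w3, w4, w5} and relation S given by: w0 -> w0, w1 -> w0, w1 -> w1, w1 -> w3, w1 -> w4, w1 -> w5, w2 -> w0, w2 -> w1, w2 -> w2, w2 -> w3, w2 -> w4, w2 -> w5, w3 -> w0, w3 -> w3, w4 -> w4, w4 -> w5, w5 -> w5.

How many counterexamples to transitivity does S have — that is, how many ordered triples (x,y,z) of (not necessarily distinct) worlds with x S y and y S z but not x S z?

0

S is transitive; there are no such tuples.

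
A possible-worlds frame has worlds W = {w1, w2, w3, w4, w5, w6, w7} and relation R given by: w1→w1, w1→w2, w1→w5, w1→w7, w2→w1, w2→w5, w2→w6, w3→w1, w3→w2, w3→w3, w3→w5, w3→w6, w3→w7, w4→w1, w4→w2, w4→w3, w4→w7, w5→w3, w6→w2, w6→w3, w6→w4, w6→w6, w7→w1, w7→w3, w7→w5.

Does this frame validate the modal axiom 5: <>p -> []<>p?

No

By correspondence theory, 5 is valid on a frame iff R is Euclidean.
Euclidean: no — w1 R w2 and w1 R w7, but not w2 R w7.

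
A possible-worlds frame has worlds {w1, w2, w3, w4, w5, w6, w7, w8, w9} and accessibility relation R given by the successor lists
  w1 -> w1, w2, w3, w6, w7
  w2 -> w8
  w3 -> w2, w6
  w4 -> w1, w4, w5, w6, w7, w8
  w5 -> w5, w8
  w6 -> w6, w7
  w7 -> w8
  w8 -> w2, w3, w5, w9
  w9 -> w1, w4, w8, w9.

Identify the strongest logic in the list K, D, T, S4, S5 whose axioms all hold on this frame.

D

Serial (axiom D): yes — every world has a successor (e.g. w1 R w1).
Reflexive (axiom T): no — w2 is not related to itself.
Transitive (axiom 4): no — w1 R w2 and w2 R w8, but not w1 R w8.
Euclidean (axiom 5): no — w1 R w2 and w1 R w3, but not w2 R w3.
So F validates K, D; T would additionally require R to be reflexive. The strongest is D.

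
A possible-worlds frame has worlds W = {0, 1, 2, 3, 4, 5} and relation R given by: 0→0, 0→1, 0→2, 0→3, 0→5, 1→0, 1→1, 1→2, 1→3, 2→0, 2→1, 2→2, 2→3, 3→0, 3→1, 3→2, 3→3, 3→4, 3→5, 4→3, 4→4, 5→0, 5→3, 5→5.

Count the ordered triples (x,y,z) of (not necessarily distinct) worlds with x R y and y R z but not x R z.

Enumerating: (0,3,4), (1,0,5), (1,3,4), (1,3,5), (2,0,5), (2,3,4), (2,3,5), (4,3,0), (4,3,1), (4,3,2), (4,3,5), (5,0,1), (5,0,2), (5,3,1), (5,3,2), (5,3,4).

16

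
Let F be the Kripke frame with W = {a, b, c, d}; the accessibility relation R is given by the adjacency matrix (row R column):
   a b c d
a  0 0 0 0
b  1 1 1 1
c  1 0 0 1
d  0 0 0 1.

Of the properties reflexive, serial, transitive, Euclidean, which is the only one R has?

Reflexive: no — a is not related to itself.
Serial: no — a has no R-successor.
Transitive: yes — every two-step R-path is closed by a direct edge.
Euclidean: no — b R a and b R c, but not a R c.
Only transitive holds.

transitive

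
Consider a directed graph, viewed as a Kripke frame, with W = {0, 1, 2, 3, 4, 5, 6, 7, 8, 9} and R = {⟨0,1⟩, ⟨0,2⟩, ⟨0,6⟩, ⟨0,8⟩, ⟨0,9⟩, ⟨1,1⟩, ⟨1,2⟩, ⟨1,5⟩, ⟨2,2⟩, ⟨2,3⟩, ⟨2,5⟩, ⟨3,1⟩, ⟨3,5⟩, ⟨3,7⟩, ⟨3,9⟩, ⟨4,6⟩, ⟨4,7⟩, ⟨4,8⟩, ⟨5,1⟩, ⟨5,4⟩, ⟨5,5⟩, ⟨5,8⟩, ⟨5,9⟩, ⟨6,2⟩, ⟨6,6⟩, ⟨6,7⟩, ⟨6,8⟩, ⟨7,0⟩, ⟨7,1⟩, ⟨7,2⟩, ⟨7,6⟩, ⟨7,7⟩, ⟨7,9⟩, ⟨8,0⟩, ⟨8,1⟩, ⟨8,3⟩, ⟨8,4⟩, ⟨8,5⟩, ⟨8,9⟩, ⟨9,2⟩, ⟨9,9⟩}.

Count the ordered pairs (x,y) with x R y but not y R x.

25

Enumerating: (0,1), (0,2), (0,6), (0,9), (1,2), (2,3), (2,5), (3,1), (3,5), (3,7), (3,9), (4,6), … and 13 more.
Total: 25.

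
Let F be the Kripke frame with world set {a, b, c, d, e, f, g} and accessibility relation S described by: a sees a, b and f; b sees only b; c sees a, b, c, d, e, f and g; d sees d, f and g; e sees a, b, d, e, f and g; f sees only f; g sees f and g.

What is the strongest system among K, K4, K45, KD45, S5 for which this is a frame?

K4

Transitive (axiom 4): yes — every two-step S-path is closed by a direct edge.
Euclidean (axiom 5): no — a S b and a S f, but not b S f.
Serial (axiom D): yes — every world has a successor (e.g. a S a).
Reflexive (axiom T): yes — every world is S-related to itself.
So F validates K, K4; K45 would additionally require S to be Euclidean. The strongest is K4.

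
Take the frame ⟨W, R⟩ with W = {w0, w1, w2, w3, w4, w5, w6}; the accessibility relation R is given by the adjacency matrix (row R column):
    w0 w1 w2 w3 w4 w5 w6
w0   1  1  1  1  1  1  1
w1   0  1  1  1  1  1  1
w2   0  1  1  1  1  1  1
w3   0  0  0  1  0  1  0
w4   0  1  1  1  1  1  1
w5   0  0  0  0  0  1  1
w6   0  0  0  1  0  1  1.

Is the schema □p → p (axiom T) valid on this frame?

The schema T characterises exactly the reflexive frames.
Reflexive: yes — every world is R-related to itself.

Yes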